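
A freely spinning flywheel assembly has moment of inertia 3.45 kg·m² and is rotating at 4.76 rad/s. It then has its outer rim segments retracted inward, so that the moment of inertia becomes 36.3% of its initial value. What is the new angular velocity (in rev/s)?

Angular momentum about the spin axis is conserved since the torque about it is zero.
I₂ = 0.363 × 3.45 = 1.252 kg·m².
ω₂ = I₁ω₁ / I₂ = (3.450)(4.76 rad/s) / (1.252) = 13.11 rad/s = 2.087 rev/s.

ω₂ ≈ 2.09 rev/s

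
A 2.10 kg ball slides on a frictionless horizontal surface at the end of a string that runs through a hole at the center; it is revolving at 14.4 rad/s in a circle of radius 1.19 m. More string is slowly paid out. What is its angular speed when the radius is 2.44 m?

ω₂ ≈ 3.43 rad/s

The constraining force is radial, so m r² ω about the center is conserved.
ω₂ = ω₁ (r₁/r₂)² = (14.4)(1.19/2.44)² = 3.425 rad/s.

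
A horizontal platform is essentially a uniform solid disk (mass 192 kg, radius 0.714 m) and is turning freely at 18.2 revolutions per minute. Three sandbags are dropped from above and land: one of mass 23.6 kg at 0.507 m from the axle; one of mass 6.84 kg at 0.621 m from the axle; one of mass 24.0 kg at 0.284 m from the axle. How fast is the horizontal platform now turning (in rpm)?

ω_f ≈ 14.9 rpm

No external torque acts about the axle; L_before = L_after.
I_p = ½(192)(0.714)² = 48.94 kg·m².
Added inertia Σmr² = (23.6)(0.507)² + (6.84)(0.621)² + (24.0)(0.284)² = 10.64 kg·m²; I_f = 48.94 + 10.64 = 59.58 kg·m².
ω_f = I_p ω_i / I_f = (48.94)(18.2) / 59.58 = 14.95 rpm.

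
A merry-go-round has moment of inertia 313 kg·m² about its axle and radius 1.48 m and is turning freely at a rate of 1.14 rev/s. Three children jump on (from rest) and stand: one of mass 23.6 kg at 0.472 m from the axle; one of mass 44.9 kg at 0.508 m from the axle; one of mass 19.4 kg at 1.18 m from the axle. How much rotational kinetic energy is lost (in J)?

The added mass arrives with no angular momentum about the axle, and any external torque about the axle is negligible, so the system's angular momentum is conserved.
Added inertia Σmr² = (23.6)(0.472)² + (44.9)(0.508)² + (19.4)(1.18)² = 43.86 kg·m²; I_f = 313.0 + 43.86 = 356.9 kg·m².
ω_f = I_p ω_i / I_f = (313.0)(1.14) / 356.9 = 0.9999 rev/s.
KE_i = ½(313.0)(7.163 rad/s)² = 8029 J; KE_f = ½(356.9)(6.283)² = 7043 J.

energy lost ≈ 987 J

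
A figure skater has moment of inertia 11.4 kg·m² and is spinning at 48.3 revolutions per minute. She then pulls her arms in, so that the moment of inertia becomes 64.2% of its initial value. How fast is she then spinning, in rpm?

ω₂ ≈ 75.2 rpm

No external torque acts about the spin axis, so angular momentum is conserved.
I₂ = 0.642 × 11.4 = 7.319 kg·m².
ω₂ = I₁ω₁ / I₂ = (11.40)(48.3 rpm) / (7.319) = 75.23 rpm.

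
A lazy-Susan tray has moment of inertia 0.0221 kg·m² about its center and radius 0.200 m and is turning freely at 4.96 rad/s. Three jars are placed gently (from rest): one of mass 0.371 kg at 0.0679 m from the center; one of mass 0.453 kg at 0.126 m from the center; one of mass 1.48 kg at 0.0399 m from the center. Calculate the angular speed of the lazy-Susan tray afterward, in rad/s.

No external torque acts about the center; L_before = L_after.
Added inertia Σmr² = (0.371)(0.0679)² + (0.453)(0.126)² + (1.48)(0.0399)² = 0.01126 kg·m²; I_f = 0.02210 + 0.01126 = 0.03336 kg·m².
ω_f = I_p ω_i / I_f = (0.02210)(4.96) / 0.03336 = 3.286 rad/s.

ω_f ≈ 3.29 rad/s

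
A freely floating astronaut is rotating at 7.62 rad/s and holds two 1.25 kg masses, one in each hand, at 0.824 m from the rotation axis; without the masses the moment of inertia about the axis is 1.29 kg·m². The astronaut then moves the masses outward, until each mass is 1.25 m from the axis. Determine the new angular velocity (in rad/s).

With no external torque about the axis, L is conserved: I₁ω₁ = I₂ω₂.
I₁ = 1.29 + 2(1.25)(0.824)² = 2.987 kg·m²; I₂ = 1.29 + 2(1.25)(1.25)² = 5.196 kg·m².
ω₂ = I₁ω₁ / I₂ = (2.987)(7.62 rad/s) / (5.196) = 4.381 rad/s.

ω₂ ≈ 4.38 rad/s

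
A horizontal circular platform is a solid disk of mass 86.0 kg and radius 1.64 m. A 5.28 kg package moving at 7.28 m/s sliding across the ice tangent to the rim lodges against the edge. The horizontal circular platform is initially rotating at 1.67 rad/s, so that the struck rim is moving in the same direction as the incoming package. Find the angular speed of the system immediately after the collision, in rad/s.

About the central axle the impulsive forces during the collision are internal, so angular momentum about that axis is conserved.
I_p = ½(86.0)(1.64)² = 115.7 kg·m². Taking the sense of the package's angular momentum as positive, L_{package} = m v R = (5.28)(7.28)(1.64) = 63.04 kg·m²/s.
L_i = +I_p ω_p + m v R = +(115.7)(1.67) + 63.04 = 256.2 kg·m²/s.
After sticking, I_f = I_p + m R² = 115.7 + (5.28)(1.64)² = 129.9 kg·m².
ω_f = L_i / I_f = 256.2 / 129.9 = 1.973 rad/s.

|ω_f| ≈ 1.97 rad/s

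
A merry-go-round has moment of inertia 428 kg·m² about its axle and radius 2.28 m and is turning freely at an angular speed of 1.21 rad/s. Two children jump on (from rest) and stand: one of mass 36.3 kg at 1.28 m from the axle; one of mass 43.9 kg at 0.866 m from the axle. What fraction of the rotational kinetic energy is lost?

fraction ≈ 0.178

No external torque acts about the axle; L_before = L_after.
Added inertia Σmr² = (36.3)(1.28)² + (43.9)(0.866)² = 92.40 kg·m²; I_f = 428.0 + 92.40 = 520.4 kg·m².
ω_f = I_p ω_i / I_f = (428.0)(1.21) / 520.4 = 0.9952 rad/s.
KE_i = ½(428.0)(1.210 rad/s)² = 313.3 J; KE_f = ½(520.4)(0.9952)² = 257.7 J.
Fraction lost = 0.1776.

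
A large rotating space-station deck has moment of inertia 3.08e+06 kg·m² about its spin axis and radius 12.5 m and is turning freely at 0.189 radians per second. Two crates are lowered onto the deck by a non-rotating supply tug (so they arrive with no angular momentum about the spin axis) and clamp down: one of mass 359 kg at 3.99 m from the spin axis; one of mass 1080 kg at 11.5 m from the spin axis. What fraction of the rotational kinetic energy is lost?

fraction ≈ 0.0460

No external torque acts about the spin axis; L_before = L_after.
Added inertia Σmr² = (359)(3.99)² + (1080)(11.5)² = 1.485e+05 kg·m²; I_f = 3.080e+06 + 1.485e+05 = 3.229e+06 kg·m².
ω_f = I_p ω_i / I_f = (3.080e+06)(0.189) / 3.229e+06 = 0.1803 rad/s.
KE_i = ½(3.080e+06)(0.1890 rad/s)² = 55010 J; KE_f = ½(3.229e+06)(0.1803)² = 52480 J.
Fraction lost = 0.04601.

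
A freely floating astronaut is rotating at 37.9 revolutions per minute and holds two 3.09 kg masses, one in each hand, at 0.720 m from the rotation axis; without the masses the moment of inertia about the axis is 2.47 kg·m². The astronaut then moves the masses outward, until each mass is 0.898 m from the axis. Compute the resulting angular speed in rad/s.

Angular momentum about the spin axis is conserved since the torque about it is zero.
I₁ = 2.47 + 2(3.09)(0.720)² = 5.674 kg·m²; I₂ = 2.47 + 2(3.09)(0.898)² = 7.454 kg·m².
ω₂ = I₁ω₁ / I₂ = (5.674)(37.9 rpm) / (7.454) = 28.85 rpm = 3.021 rad/s.

ω₂ ≈ 3.02 rad/s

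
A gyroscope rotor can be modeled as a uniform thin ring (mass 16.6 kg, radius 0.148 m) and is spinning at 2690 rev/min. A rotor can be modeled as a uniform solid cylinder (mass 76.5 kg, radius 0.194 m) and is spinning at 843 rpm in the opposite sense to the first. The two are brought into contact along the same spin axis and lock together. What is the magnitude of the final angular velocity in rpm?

|ω_f| ≈ 131 rpm

No external torque acts about the common axis, so total angular momentum is conserved.
Moments of inertia: I_A = (16.6)(0.148)² = 0.3636 kg·m²; I_B = ½(76.5)(0.194)² = 1.440 kg·m².
Taking A's sense as positive: L = (0.3636)(2690) − (1.440)(843) = -235.5 kg·m²·rpm.
Combined I = 0.3636 + 1.440 = 1.803 kg·m².
ω_f = L / I = -235.5 / 1.803 = -130.6 rpm.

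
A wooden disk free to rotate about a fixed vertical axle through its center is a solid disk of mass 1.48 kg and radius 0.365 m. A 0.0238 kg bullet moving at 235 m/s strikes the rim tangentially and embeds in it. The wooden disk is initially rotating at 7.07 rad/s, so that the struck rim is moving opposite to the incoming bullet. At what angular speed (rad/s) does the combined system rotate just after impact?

|ω_f| ≈ 13.2 rad/s

About the axle the impulsive forces during the collision are internal, so angular momentum about that axis is conserved.
I_p = ½(1.48)(0.365)² = 0.09859 kg·m². Taking the sense of the bullet's angular momentum as positive, L_{bullet} = m v R = (0.0238)(235)(0.365) = 2.041 kg·m²/s.
L_i = −I_p ω_p + m v R = −(0.09859)(7.07) + 2.041 = 1.344 kg·m²/s.
After sticking, I_f = I_p + m R² = 0.09859 + (0.0238)(0.365)² = 0.1018 kg·m².
ω_f = L_i / I_f = 1.344 / 0.1018 = 13.21 rad/s.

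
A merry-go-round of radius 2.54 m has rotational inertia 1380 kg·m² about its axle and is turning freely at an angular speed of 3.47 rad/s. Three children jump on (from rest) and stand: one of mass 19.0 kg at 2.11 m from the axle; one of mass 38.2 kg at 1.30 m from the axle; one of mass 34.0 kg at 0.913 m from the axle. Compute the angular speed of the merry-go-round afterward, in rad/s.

ω_f ≈ 3.07 rad/s

No external torque acts about the axle; L_before = L_after.
Added inertia Σmr² = (19.0)(2.11)² + (38.2)(1.30)² + (34.0)(0.913)² = 177.5 kg·m²; I_f = 1380 + 177.5 = 1557 kg·m².
ω_f = I_p ω_i / I_f = (1380)(3.47) / 1557 = 3.075 rad/s.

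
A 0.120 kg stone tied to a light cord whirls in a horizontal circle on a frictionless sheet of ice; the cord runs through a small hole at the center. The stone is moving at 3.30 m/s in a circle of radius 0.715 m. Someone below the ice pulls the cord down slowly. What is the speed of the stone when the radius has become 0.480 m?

The only horizontal force on the mass is along the cord (radial), so it exerts no torque about the hole and angular momentum m v r is conserved.
v₂ = v₁ r₁ / r₂ = (3.30)(0.715) / (0.480) = 4.916 m/s.

v₂ ≈ 4.92 m/s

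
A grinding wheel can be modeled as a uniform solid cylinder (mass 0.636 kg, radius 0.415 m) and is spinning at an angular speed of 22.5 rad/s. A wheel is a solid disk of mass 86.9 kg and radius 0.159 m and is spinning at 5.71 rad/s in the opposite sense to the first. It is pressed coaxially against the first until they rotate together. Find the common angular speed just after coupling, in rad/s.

|ω_f| ≈ 4.37 rad/s

No external torque acts about the common axis, so total angular momentum is conserved.
Moments of inertia: I_A = ½(0.636)(0.415)² = 0.05477 kg·m²; I_B = ½(86.9)(0.159)² = 1.098 kg·m².
Taking A's sense as positive: L = (0.05477)(22.5) − (1.098)(5.71) = -5.040 kg·m²·rad/s.
Combined I = 0.05477 + 1.098 = 1.153 kg·m².
ω_f = L / I = -5.040 / 1.153 = -4.370 rad/s.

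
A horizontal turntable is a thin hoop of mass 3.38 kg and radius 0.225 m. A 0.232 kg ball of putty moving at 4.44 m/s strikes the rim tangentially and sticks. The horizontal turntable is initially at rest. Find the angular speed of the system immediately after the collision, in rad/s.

|ω_f| ≈ 1.27 rad/s

The axle reaction passes through the axle and exerts no torque about it; angular momentum about the axle is conserved through the impact.
I_p = (3.38)(0.225)² = 0.1711 kg·m². Taking the sense of the ball of putty's angular momentum as positive, L_{ball} = m v R = (0.232)(4.44)(0.225) = 0.2318 kg·m²/s.
L_i = 0 + 0.2318 = 0.2318 kg·m²/s.
After sticking, I_f = I_p + m R² = 0.1711 + (0.232)(0.225)² = 0.1829 kg·m².
ω_f = L_i / I_f = 0.2318 / 0.1829 = 1.267 rad/s.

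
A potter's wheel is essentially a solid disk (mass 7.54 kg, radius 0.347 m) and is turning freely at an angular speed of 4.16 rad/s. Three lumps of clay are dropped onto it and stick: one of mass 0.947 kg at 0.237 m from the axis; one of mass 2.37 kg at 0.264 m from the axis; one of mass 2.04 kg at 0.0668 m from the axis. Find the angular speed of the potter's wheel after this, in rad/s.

The added mass arrives with no angular momentum about the axis, and any external torque about the axis is negligible, so the system's angular momentum is conserved.
I_p = ½(7.54)(0.347)² = 0.4539 kg·m².
Added inertia Σmr² = (0.947)(0.237)² + (2.37)(0.264)² + (2.04)(0.0668)² = 0.2275 kg·m²; I_f = 0.4539 + 0.2275 = 0.6814 kg·m².
ω_f = I_p ω_i / I_f = (0.4539)(4.16) / 0.6814 = 2.771 rad/s.

ω_f ≈ 2.77 rad/s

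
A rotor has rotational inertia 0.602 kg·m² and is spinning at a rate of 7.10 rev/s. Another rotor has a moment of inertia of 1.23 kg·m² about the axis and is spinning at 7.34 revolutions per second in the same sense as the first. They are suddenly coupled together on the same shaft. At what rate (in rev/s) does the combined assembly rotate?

The coupling torques are internal; angular momentum about the shared axis is conserved.
Taking A's sense as positive: L = (0.6020)(7.10) + (1.230)(7.34) = 13.30 kg·m²·rev/s.
Combined I = 0.6020 + 1.230 = 1.832 kg·m².
ω_f = L / I = 13.30 / 1.832 = 7.261 rev/s.

|ω_f| ≈ 7.26 rev/s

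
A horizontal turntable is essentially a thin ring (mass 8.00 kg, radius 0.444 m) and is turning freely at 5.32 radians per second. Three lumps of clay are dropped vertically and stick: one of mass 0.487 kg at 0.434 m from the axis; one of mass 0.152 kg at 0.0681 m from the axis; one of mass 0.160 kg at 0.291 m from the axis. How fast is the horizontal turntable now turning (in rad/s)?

ω_f ≈ 4.98 rad/s

No external torque acts about the axis; L_before = L_after.
I_p = (8.00)(0.444)² = 1.577 kg·m².
Added inertia Σmr² = (0.487)(0.434)² + (0.152)(0.0681)² + (0.160)(0.291)² = 0.1060 kg·m²; I_f = 1.577 + 0.1060 = 1.683 kg·m².
ω_f = I_p ω_i / I_f = (1.577)(5.32) / 1.683 = 4.985 rad/s.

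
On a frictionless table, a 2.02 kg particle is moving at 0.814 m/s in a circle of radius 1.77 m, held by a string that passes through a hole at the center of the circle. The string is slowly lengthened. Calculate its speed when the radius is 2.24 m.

The only horizontal force on the mass is along the cord (radial), so it exerts no torque about the hole and angular momentum m v r is conserved.
v₂ = v₁ r₁ / r₂ = (0.814)(1.77) / (2.24) = 0.6432 m/s.

v₂ ≈ 0.643 m/s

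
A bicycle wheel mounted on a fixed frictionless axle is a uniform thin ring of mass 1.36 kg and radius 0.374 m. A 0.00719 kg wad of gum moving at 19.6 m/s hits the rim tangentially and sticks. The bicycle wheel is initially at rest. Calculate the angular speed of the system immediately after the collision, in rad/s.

|ω_f| ≈ 0.276 rad/s

About the axle the impulsive forces during the collision are internal, so angular momentum about that axis is conserved.
I_p = (1.36)(0.374)² = 0.1902 kg·m². Taking the sense of the wad of gum's angular momentum as positive, L_{wad} = m v R = (0.00719)(19.6)(0.374) = 0.05271 kg·m²/s.
L_i = 0 + 0.05271 = 0.05271 kg·m²/s.
After sticking, I_f = I_p + m R² = 0.1902 + (0.00719)(0.374)² = 0.1912 kg·m².
ω_f = L_i / I_f = 0.05271 / 0.1912 = 0.2756 rad/s.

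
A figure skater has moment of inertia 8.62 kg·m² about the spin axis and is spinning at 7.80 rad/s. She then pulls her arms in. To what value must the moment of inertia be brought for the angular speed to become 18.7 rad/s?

With no external torque about the axis, L is conserved: I₁ω₁ = I₂ω₂.
I₂ = I₁ω₁ / ω₂ = (8.62)(7.80) / (18.7) = 3.596 kg·m².

I₂ ≈ 3.60 kg·m²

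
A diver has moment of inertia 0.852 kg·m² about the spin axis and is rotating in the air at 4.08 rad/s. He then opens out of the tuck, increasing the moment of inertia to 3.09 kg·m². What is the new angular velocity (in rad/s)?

With no external torque about the axis, L is conserved: I₁ω₁ = I₂ω₂.
ω₂ = I₁ω₁ / I₂ = (0.8520)(4.08 rad/s) / (3.090) = 1.125 rad/s.

ω₂ ≈ 1.12 rad/s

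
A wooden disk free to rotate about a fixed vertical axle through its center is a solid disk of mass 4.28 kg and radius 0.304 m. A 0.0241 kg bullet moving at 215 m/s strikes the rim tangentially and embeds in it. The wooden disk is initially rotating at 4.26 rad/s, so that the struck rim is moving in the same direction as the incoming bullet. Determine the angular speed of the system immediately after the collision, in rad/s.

About the axle the impulsive forces during the collision are internal, so angular momentum about that axis is conserved.
I_p = ½(4.28)(0.304)² = 0.1978 kg·m². Taking the sense of the bullet's angular momentum as positive, L_{bullet} = m v R = (0.0241)(215)(0.304) = 1.575 kg·m²/s.
L_i = +I_p ω_p + m v R = +(0.1978)(4.26) + 1.575 = 2.418 kg·m²/s.
After sticking, I_f = I_p + m R² = 0.1978 + (0.0241)(0.304)² = 0.2000 kg·m².
ω_f = L_i / I_f = 2.418 / 0.2000 = 12.09 rad/s.

|ω_f| ≈ 12.1 rad/s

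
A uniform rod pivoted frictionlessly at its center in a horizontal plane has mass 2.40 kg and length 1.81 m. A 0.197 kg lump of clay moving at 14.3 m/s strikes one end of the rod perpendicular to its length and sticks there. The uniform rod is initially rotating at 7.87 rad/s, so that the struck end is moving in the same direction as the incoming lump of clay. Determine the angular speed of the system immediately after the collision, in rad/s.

About the pivot the impulsive forces during the collision are internal, so angular momentum about that axis is conserved.
I_p = (1/12)(2.40)(1.81)² = 0.6552 kg·m². Taking the sense of the lump of clay's angular momentum as positive, L_{lump} = m v R = (0.197)(14.3)(1.81/2) = 2.549 kg·m²/s.
L_i = +I_p ω_p + m v R = +(0.6552)(7.87) + 2.549 = 7.706 kg·m²/s.
After sticking, I_f = I_p + m R² = 0.6552 + (0.197)(1.81/2)² = 0.8166 kg·m².
ω_f = L_i / I_f = 7.706 / 0.8166 = 9.437 rad/s.

|ω_f| ≈ 9.44 rad/s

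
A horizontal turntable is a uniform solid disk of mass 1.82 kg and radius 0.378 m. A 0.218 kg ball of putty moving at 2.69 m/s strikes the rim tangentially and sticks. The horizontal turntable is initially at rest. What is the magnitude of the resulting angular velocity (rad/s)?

|ω_f| ≈ 1.38 rad/s

The axle reaction passes through the axle and exerts no torque about it; angular momentum about the axle is conserved through the impact.
I_p = ½(1.82)(0.378)² = 0.1300 kg·m². Taking the sense of the ball of putty's angular momentum as positive, L_{ball} = m v R = (0.218)(2.69)(0.378) = 0.2217 kg·m²/s.
L_i = 0 + 0.2217 = 0.2217 kg·m²/s.
After sticking, I_f = I_p + m R² = 0.1300 + (0.218)(0.378)² = 0.1612 kg·m².
ω_f = L_i / I_f = 0.2217 / 0.1612 = 1.375 rad/s.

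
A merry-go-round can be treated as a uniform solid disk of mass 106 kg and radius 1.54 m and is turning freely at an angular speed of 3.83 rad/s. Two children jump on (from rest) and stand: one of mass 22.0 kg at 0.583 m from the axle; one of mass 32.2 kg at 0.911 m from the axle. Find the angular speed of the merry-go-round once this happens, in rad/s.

No external torque acts about the axle; L_before = L_after.
I_p = ½(106)(1.54)² = 125.7 kg·m².
Added inertia Σmr² = (22.0)(0.583)² + (32.2)(0.911)² = 34.20 kg·m²; I_f = 125.7 + 34.20 = 159.9 kg·m².
ω_f = I_p ω_i / I_f = (125.7)(3.83) / 159.9 = 3.011 rad/s.

ω_f ≈ 3.01 rad/s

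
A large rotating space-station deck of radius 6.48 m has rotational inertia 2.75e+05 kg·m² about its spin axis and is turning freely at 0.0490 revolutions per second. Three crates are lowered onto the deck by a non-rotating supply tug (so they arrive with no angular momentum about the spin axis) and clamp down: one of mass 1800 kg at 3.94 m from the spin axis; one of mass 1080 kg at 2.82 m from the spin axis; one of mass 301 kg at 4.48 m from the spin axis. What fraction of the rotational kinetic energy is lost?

fraction ≈ 0.134

No external torque acts about the spin axis; L_before = L_after.
Added inertia Σmr² = (1800)(3.94)² + (1080)(2.82)² + (301)(4.48)² = 42570 kg·m²; I_f = 2.750e+05 + 42570 = 3.176e+05 kg·m².
ω_f = I_p ω_i / I_f = (2.750e+05)(0.0490) / 3.176e+05 = 0.04243 rev/s.
KE_i = ½(2.750e+05)(0.3079 rad/s)² = 13030 J; KE_f = ½(3.176e+05)(0.2666)² = 11290 J.
Fraction lost = 0.1341.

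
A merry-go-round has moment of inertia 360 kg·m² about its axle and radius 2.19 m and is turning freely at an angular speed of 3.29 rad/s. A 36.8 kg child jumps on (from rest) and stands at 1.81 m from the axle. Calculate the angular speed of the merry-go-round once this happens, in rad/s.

The added mass arrives with no angular momentum about the axle, and any external torque about the axle is negligible, so the system's angular momentum is conserved.
Added inertia Σmr² = (36.8)(1.81)² = 120.6 kg·m²; I_f = 360.0 + 120.6 = 480.6 kg·m².
ω_f = I_p ω_i / I_f = (360.0)(3.29) / 480.6 = 2.465 rad/s.

ω_f ≈ 2.46 rad/s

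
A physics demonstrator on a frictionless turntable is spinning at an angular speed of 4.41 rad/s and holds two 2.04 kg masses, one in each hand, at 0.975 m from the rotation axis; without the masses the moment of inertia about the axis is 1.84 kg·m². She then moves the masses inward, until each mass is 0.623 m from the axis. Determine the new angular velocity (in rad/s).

ω₂ ≈ 7.37 rad/s

Angular momentum about the spin axis is conserved since the torque about it is zero.
I₁ = 1.84 + 2(2.04)(0.975)² = 5.719 kg·m²; I₂ = 1.84 + 2(2.04)(0.623)² = 3.424 kg·m².
ω₂ = I₁ω₁ / I₂ = (5.719)(4.41 rad/s) / (3.424) = 7.366 rad/s.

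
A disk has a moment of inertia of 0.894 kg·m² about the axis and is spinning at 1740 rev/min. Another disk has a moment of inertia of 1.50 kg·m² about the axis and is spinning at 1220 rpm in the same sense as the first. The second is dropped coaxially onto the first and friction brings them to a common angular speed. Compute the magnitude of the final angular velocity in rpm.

|ω_f| ≈ 1410 rpm

The coupling torques are internal; angular momentum about the shared axis is conserved.
Taking A's sense as positive: L = (0.8940)(1740) + (1.500)(1220) = 3386 kg·m²·rpm.
Combined I = 0.8940 + 1.500 = 2.394 kg·m².
ω_f = L / I = 3386 / 2.394 = 1414 rpm.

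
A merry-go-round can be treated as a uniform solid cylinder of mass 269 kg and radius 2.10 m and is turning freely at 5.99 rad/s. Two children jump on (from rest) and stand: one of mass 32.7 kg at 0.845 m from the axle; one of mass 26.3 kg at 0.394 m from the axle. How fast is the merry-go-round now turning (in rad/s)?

ω_f ≈ 5.73 rad/s

The added mass arrives with no angular momentum about the axle, and any external torque about the axle is negligible, so the system's angular momentum is conserved.
I_p = ½(269)(2.10)² = 593.1 kg·m².
Added inertia Σmr² = (32.7)(0.845)² + (26.3)(0.394)² = 27.43 kg·m²; I_f = 593.1 + 27.43 = 620.6 kg·m².
ω_f = I_p ω_i / I_f = (593.1)(5.99) / 620.6 = 5.725 rad/s.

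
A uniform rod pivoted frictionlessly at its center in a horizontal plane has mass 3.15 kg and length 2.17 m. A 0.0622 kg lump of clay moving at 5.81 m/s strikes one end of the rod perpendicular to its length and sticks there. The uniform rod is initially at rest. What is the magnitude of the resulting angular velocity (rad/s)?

|ω_f| ≈ 0.299 rad/s

The axle reaction passes through the pivot and exerts no torque about it; angular momentum about the pivot is conserved through the impact.
I_p = (1/12)(3.15)(2.17)² = 1.236 kg·m². Taking the sense of the lump of clay's angular momentum as positive, L_{lump} = m v R = (0.0622)(5.81)(2.17/2) = 0.3921 kg·m²/s.
L_i = 0 + 0.3921 = 0.3921 kg·m²/s.
After sticking, I_f = I_p + m R² = 1.236 + (0.0622)(2.17/2)² = 1.309 kg·m².
ω_f = L_i / I_f = 0.3921 / 1.309 = 0.2995 rad/s.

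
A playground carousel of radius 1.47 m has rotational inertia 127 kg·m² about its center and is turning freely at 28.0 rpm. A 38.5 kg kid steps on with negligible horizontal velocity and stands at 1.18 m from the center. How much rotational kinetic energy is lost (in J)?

energy lost ≈ 162 J

The added mass arrives with no angular momentum about the center, and any external torque about the center is negligible, so the system's angular momentum is conserved.
Added inertia Σmr² = (38.5)(1.18)² = 53.61 kg·m²; I_f = 127.0 + 53.61 = 180.6 kg·m².
ω_f = I_p ω_i / I_f = (127.0)(28.0) / 180.6 = 19.69 rpm.
KE_i = ½(127.0)(2.932 rad/s)² = 545.9 J; KE_f = ½(180.6)(2.062)² = 383.9 J.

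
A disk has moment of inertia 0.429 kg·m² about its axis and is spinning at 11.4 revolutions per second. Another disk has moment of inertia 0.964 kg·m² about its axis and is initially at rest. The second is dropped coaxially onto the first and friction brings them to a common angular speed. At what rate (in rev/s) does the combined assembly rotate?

|ω_f| ≈ 3.51 rev/s

The coupling torques are internal; angular momentum about the shared axis is conserved.
Taking A's sense as positive: L = (0.4290)(11.4) = 4.891 kg·m²·rev/s.
Combined I = 0.4290 + 0.9640 = 1.393 kg·m².
ω_f = L / I = 4.891 / 1.393 = 3.511 rev/s.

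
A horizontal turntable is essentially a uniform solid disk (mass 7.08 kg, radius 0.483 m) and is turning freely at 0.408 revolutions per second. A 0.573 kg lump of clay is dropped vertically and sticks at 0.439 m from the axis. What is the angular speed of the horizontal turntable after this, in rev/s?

The added mass arrives with no angular momentum about the axis, and any external torque about the axis is negligible, so the system's angular momentum is conserved.
I_p = ½(7.08)(0.483)² = 0.8258 kg·m².
Added inertia Σmr² = (0.573)(0.439)² = 0.1104 kg·m²; I_f = 0.8258 + 0.1104 = 0.9363 kg·m².
ω_f = I_p ω_i / I_f = (0.8258)(0.408) / 0.9363 = 0.3599 rev/s.

ω_f ≈ 0.360 rev/s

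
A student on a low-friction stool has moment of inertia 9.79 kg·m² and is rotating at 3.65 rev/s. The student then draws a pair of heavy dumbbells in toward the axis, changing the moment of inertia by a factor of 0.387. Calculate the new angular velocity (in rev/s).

Angular momentum about the spin axis is conserved since the torque about it is zero.
I₂ = 0.387 × 9.79 = 3.789 kg·m².
ω₂ = I₁ω₁ / I₂ = (9.790)(3.65 rev/s) / (3.789) = 9.432 rev/s.

ω₂ ≈ 9.43 rev/s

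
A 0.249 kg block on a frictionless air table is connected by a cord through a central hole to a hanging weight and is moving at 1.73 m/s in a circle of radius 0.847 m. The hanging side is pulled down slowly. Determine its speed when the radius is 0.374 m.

v₂ ≈ 3.92 m/s

Central (radial) force ⇒ zero torque about the center ⇒ m v r is constant.
v₂ = v₁ r₁ / r₂ = (1.73)(0.847) / (0.374) = 3.918 m/s.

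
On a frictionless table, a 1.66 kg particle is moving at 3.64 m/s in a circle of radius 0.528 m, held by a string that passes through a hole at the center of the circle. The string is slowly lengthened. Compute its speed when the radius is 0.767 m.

Central (radial) force ⇒ zero torque about the center ⇒ m v r is constant.
v₂ = v₁ r₁ / r₂ = (3.64)(0.528) / (0.767) = 2.506 m/s.

v₂ ≈ 2.51 m/s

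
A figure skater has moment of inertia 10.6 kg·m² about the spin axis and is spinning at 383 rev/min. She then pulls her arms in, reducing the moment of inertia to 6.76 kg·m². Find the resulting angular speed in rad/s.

No external torque acts about the spin axis, so angular momentum is conserved.
ω₂ = I₁ω₁ / I₂ = (10.60)(383 rpm) / (6.760) = 600.6 rpm = 62.89 rad/s.

ω₂ ≈ 62.9 rad/s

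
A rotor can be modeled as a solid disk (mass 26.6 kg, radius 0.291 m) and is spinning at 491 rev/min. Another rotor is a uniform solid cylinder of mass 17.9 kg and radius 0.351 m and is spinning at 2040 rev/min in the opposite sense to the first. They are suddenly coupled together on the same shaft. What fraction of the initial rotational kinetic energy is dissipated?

fraction ≈ 0.734

The coupling torques are internal; angular momentum about the shared axis is conserved.
Moments of inertia: I_A = ½(26.6)(0.291)² = 1.126 kg·m²; I_B = ½(17.9)(0.351)² = 1.103 kg·m².
Taking A's sense as positive: L = (1.126)(491) − (1.103)(2040) = -1696 kg·m²·rpm.
Combined I = 1.126 + 1.103 = 2.229 kg·m².
ω_f = L / I = -1696 / 2.229 = -761.1 rpm.
KE_i = ½ΣIω² = 26650 J; KE_f = ½(2.229)(79.70)² = 7079 J.
Fraction dissipated = (KE_i − KE_f)/KE_i = 0.7344.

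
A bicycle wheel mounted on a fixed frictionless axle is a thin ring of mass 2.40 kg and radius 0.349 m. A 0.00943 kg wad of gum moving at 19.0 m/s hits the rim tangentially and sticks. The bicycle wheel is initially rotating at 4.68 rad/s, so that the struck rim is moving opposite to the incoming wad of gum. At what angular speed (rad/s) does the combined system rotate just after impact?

About the axle the impulsive forces during the collision are internal, so angular momentum about that axis is conserved.
I_p = (2.40)(0.349)² = 0.2923 kg·m². Taking the sense of the wad of gum's angular momentum as positive, L_{wad} = m v R = (0.00943)(19.0)(0.349) = 0.06253 kg·m²/s.
L_i = −I_p ω_p + m v R = −(0.2923)(4.68) + 0.06253 = -1.306 kg·m²/s.
After sticking, I_f = I_p + m R² = 0.2923 + (0.00943)(0.349)² = 0.2935 kg·m².
ω_f = L_i / I_f = -1.306 / 0.2935 = -4.449 rad/s.

|ω_f| ≈ 4.45 rad/s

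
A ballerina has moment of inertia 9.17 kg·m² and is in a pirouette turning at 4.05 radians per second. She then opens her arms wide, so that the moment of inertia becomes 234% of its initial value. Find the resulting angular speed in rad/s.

ω₂ ≈ 1.73 rad/s

No external torque acts about the spin axis, so angular momentum is conserved.
I₂ = 2.34 × 9.17 = 21.46 kg·m².
ω₂ = I₁ω₁ / I₂ = (9.170)(4.05 rad/s) / (21.46) = 1.731 rad/s.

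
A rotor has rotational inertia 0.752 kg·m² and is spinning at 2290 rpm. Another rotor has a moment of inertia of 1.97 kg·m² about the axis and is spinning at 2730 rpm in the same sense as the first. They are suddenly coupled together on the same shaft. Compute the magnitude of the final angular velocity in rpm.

No external torque acts about the common axis, so total angular momentum is conserved.
Taking A's sense as positive: L = (0.7520)(2290) + (1.970)(2730) = 7100 kg·m²·rpm.
Combined I = 0.7520 + 1.970 = 2.722 kg·m².
ω_f = L / I = 7100 / 2.722 = 2608 rpm.

|ω_f| ≈ 2610 rpm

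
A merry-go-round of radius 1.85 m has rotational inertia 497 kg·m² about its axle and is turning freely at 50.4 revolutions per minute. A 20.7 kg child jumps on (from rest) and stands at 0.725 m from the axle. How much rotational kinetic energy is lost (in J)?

The added mass arrives with no angular momentum about the axle, and any external torque about the axle is negligible, so the system's angular momentum is conserved.
Added inertia Σmr² = (20.7)(0.725)² = 10.88 kg·m²; I_f = 497.0 + 10.88 = 507.9 kg·m².
ω_f = I_p ω_i / I_f = (497.0)(50.4) / 507.9 = 49.32 rpm.
KE_i = ½(497.0)(5.278 rad/s)² = 6922 J; KE_f = ½(507.9)(5.165)² = 6774 J.

energy lost ≈ 148 J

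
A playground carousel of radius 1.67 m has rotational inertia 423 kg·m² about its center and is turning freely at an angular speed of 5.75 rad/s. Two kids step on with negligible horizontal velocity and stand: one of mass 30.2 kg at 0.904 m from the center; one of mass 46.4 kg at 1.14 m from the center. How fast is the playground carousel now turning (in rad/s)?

ω_f ≈ 4.79 rad/s

No external torque acts about the center; L_before = L_after.
Added inertia Σmr² = (30.2)(0.904)² + (46.4)(1.14)² = 84.98 kg·m²; I_f = 423.0 + 84.98 = 508.0 kg·m².
ω_f = I_p ω_i / I_f = (423.0)(5.75) / 508.0 = 4.788 rad/s.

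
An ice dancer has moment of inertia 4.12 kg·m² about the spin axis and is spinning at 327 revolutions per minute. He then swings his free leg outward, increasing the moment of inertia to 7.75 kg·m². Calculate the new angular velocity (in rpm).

Angular momentum about the spin axis is conserved since the torque about it is zero.
ω₂ = I₁ω₁ / I₂ = (4.120)(327 rpm) / (7.750) = 173.8 rpm.

ω₂ ≈ 174 rpm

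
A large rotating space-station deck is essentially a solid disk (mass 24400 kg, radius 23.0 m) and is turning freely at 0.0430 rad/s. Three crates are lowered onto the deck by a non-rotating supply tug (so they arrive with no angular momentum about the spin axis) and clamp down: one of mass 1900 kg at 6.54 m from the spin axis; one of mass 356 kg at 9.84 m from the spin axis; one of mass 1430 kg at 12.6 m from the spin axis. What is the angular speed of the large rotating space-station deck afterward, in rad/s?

ω_f ≈ 0.0408 rad/s

No external torque acts about the spin axis; L_before = L_after.
I_p = ½(24400)(23.0)² = 6.454e+06 kg·m².
Added inertia Σmr² = (1900)(6.54)² + (356)(9.84)² + (1430)(12.6)² = 3.428e+05 kg·m²; I_f = 6.454e+06 + 3.428e+05 = 6.797e+06 kg·m².
ω_f = I_p ω_i / I_f = (6.454e+06)(0.0430) / 6.797e+06 = 0.04083 rad/s.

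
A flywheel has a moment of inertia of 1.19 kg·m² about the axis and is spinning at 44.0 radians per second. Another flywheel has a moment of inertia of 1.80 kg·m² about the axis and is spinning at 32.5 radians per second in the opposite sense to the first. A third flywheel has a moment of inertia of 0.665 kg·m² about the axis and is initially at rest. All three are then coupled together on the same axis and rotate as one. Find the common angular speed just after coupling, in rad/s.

The coupling torques are internal; angular momentum about the shared axis is conserved.
Taking A's sense as positive: L = (1.190)(44.0) − (1.800)(32.5) = -6.140 kg·m²·rad/s.
Combined I = 1.190 + 1.800 + 0.6650 = 3.655 kg·m².
ω_f = L / I = -6.140 / 3.655 = -1.680 rad/s.

|ω_f| ≈ 1.68 rad/s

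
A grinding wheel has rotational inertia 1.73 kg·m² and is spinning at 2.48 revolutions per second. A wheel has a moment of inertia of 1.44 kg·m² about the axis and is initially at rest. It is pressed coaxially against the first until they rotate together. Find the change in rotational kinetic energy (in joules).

ΔKE ≈ -95.4 J

No external torque acts about the common axis, so total angular momentum is conserved.
Taking A's sense as positive: L = (1.730)(2.48) = 4.290 kg·m²·rev/s.
Combined I = 1.730 + 1.440 = 3.170 kg·m².
ω_f = L / I = 4.290 / 3.170 = 1.353 rev/s.
KE_i = ½ΣIω² = 210.0 J; KE_f = ½(3.170)(8.504)² = 114.6 J.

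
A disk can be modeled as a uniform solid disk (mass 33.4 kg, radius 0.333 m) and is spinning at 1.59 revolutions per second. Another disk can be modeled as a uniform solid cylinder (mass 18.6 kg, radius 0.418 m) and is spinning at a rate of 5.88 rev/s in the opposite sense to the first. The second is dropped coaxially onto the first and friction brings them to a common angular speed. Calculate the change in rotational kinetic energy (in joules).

ΔKE ≈ -953 J

The coupling torques are internal; angular momentum about the shared axis is conserved.
Moments of inertia: I_A = ½(33.4)(0.333)² = 1.852 kg·m²; I_B = ½(18.6)(0.418)² = 1.625 kg·m².
Taking A's sense as positive: L = (1.852)(1.59) − (1.625)(5.88) = -6.610 kg·m²·rev/s.
Combined I = 1.852 + 1.625 = 3.477 kg·m².
ω_f = L / I = -6.610 / 3.477 = -1.901 rev/s.
KE_i = ½ΣIω² = 1201 J; KE_f = ½(3.477)(11.95)² = 248.1 J.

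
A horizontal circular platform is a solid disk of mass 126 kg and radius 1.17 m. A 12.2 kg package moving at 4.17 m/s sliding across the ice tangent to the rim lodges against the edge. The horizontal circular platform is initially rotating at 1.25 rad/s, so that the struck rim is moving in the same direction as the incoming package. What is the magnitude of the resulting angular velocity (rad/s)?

|ω_f| ≈ 1.63 rad/s

The axle reaction passes through the central axle and exerts no torque about it; angular momentum about the central axle is conserved through the impact.
I_p = ½(126)(1.17)² = 86.24 kg·m². Taking the sense of the package's angular momentum as positive, L_{package} = m v R = (12.2)(4.17)(1.17) = 59.52 kg·m²/s.
L_i = +I_p ω_p + m v R = +(86.24)(1.25) + 59.52 = 167.3 kg·m²/s.
After sticking, I_f = I_p + m R² = 86.24 + (12.2)(1.17)² = 102.9 kg·m².
ω_f = L_i / I_f = 167.3 / 102.9 = 1.625 rad/s.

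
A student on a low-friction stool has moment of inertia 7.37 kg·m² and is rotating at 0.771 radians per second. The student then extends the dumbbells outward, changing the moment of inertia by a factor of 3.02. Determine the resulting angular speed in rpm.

ω₂ ≈ 2.44 rpm

No external torque acts about the spin axis, so angular momentum is conserved.
I₂ = 3.02 × 7.37 = 22.26 kg·m².
ω₂ = I₁ω₁ / I₂ = (7.370)(0.771 rad/s) / (22.26) = 0.2553 rad/s = 2.438 rpm.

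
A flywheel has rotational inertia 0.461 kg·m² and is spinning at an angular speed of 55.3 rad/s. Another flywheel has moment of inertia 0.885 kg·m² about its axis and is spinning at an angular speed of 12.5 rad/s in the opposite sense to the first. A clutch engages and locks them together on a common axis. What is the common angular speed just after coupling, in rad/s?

The coupling torques are internal; angular momentum about the shared axis is conserved.
Taking A's sense as positive: L = (0.4610)(55.3) − (0.8850)(12.5) = 14.43 kg·m²·rad/s.
Combined I = 0.4610 + 0.8850 = 1.346 kg·m².
ω_f = L / I = 14.43 / 1.346 = 10.72 rad/s.

|ω_f| ≈ 10.7 rad/s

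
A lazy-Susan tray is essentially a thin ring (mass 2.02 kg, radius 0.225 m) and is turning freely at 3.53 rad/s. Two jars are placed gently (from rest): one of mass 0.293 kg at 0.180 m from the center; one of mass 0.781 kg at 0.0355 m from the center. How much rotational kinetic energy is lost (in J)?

energy lost ≈ 0.0592 J

No external torque acts about the center; L_before = L_after.
I_p = (2.02)(0.225)² = 0.1023 kg·m².
Added inertia Σmr² = (0.293)(0.180)² + (0.781)(0.0355)² = 0.01048 kg·m²; I_f = 0.1023 + 0.01048 = 0.1127 kg·m².
ω_f = I_p ω_i / I_f = (0.1023)(3.53) / 0.1127 = 3.202 rad/s.
KE_i = ½(0.1023)(3.530 rad/s)² = 0.6371 J; KE_f = ½(0.1127)(3.202)² = 0.5779 J.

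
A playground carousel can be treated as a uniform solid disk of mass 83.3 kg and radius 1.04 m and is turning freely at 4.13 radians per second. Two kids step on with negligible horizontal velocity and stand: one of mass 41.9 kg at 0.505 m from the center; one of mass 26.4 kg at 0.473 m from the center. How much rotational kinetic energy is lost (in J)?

energy lost ≈ 103 J

The added mass arrives with no angular momentum about the center, and any external torque about the center is negligible, so the system's angular momentum is conserved.
I_p = ½(83.3)(1.04)² = 45.05 kg·m².
Added inertia Σmr² = (41.9)(0.505)² + (26.4)(0.473)² = 16.59 kg·m²; I_f = 45.05 + 16.59 = 61.64 kg·m².
ω_f = I_p ω_i / I_f = (45.05)(4.13) / 61.64 = 3.018 rad/s.
KE_i = ½(45.05)(4.130 rad/s)² = 384.2 J; KE_f = ½(61.64)(3.018)² = 280.8 J.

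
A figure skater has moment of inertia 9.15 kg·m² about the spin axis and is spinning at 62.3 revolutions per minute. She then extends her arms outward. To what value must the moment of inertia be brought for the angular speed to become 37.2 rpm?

I₂ ≈ 15.3 kg·m²

With no external torque about the axis, L is conserved: I₁ω₁ = I₂ω₂.
I₂ = I₁ω₁ / ω₂ = (9.15)(62.3) / (37.2) = 15.32 kg·m².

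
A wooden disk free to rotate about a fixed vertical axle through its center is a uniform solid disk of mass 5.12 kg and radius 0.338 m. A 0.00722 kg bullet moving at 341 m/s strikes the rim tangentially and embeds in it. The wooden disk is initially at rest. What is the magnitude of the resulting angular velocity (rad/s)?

|ω_f| ≈ 2.84 rad/s

About the axle the impulsive forces during the collision are internal, so angular momentum about that axis is conserved.
I_p = ½(5.12)(0.338)² = 0.2925 kg·m². Taking the sense of the bullet's angular momentum as positive, L_{bullet} = m v R = (0.00722)(341)(0.338) = 0.8322 kg·m²/s.
L_i = 0 + 0.8322 = 0.8322 kg·m²/s.
After sticking, I_f = I_p + m R² = 0.2925 + (0.00722)(0.338)² = 0.2933 kg·m².
ω_f = L_i / I_f = 0.8322 / 0.2933 = 2.837 rad/s.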